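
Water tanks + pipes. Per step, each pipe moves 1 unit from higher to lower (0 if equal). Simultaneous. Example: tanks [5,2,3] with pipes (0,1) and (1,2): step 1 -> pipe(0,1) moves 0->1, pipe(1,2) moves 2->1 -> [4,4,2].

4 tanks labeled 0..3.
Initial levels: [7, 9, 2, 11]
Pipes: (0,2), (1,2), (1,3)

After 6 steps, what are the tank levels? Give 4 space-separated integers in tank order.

Answer: 7 8 7 7

Derivation:
Step 1: flows [0->2,1->2,3->1] -> levels [6 9 4 10]
Step 2: flows [0->2,1->2,3->1] -> levels [5 9 6 9]
Step 3: flows [2->0,1->2,1=3] -> levels [6 8 6 9]
Step 4: flows [0=2,1->2,3->1] -> levels [6 8 7 8]
Step 5: flows [2->0,1->2,1=3] -> levels [7 7 7 8]
Step 6: flows [0=2,1=2,3->1] -> levels [7 8 7 7]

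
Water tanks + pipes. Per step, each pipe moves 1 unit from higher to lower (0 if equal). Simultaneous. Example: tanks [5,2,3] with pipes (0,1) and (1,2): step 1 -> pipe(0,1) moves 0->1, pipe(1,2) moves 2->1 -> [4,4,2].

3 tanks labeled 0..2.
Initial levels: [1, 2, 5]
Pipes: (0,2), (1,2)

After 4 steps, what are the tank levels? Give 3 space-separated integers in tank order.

Step 1: flows [2->0,2->1] -> levels [2 3 3]
Step 2: flows [2->0,1=2] -> levels [3 3 2]
Step 3: flows [0->2,1->2] -> levels [2 2 4]
Step 4: flows [2->0,2->1] -> levels [3 3 2]

Answer: 3 3 2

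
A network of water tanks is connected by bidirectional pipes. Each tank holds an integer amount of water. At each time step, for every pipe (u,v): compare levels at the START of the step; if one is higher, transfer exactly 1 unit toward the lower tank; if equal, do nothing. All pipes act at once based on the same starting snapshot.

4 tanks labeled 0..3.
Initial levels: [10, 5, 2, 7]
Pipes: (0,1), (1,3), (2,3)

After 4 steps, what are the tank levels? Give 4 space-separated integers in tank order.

Step 1: flows [0->1,3->1,3->2] -> levels [9 7 3 5]
Step 2: flows [0->1,1->3,3->2] -> levels [8 7 4 5]
Step 3: flows [0->1,1->3,3->2] -> levels [7 7 5 5]
Step 4: flows [0=1,1->3,2=3] -> levels [7 6 5 6]

Answer: 7 6 5 6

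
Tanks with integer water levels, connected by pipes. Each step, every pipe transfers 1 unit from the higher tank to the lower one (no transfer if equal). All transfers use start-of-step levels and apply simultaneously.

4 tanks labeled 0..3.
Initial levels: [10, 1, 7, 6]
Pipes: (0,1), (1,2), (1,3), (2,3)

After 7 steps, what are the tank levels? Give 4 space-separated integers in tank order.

Step 1: flows [0->1,2->1,3->1,2->3] -> levels [9 4 5 6]
Step 2: flows [0->1,2->1,3->1,3->2] -> levels [8 7 5 4]
Step 3: flows [0->1,1->2,1->3,2->3] -> levels [7 6 5 6]
Step 4: flows [0->1,1->2,1=3,3->2] -> levels [6 6 7 5]
Step 5: flows [0=1,2->1,1->3,2->3] -> levels [6 6 5 7]
Step 6: flows [0=1,1->2,3->1,3->2] -> levels [6 6 7 5]
  -> period-2 cycle: step 6 state = step 4 state
  -> state at step 7: (7-4) mod 2 = 1, same as step 5 -> [6 6 5 7]

Answer: 6 6 5 7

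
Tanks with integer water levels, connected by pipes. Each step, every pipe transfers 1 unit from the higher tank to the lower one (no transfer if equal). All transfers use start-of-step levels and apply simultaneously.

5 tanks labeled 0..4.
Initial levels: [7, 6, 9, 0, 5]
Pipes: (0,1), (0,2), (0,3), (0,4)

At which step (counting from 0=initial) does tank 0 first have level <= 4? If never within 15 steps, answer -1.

Step 1: flows [0->1,2->0,0->3,0->4] -> levels [5 7 8 1 6]
Step 2: flows [1->0,2->0,0->3,4->0] -> levels [7 6 7 2 5]
Step 3: flows [0->1,0=2,0->3,0->4] -> levels [4 7 7 3 6]
Tank 0 first reaches <=4 at step 3

Answer: 3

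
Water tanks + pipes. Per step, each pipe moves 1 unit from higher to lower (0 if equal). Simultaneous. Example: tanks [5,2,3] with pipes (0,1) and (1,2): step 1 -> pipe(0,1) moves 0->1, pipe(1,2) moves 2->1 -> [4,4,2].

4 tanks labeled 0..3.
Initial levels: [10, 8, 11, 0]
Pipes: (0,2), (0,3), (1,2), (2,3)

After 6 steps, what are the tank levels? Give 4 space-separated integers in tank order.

Answer: 6 7 9 7

Derivation:
Step 1: flows [2->0,0->3,2->1,2->3] -> levels [10 9 8 2]
Step 2: flows [0->2,0->3,1->2,2->3] -> levels [8 8 9 4]
Step 3: flows [2->0,0->3,2->1,2->3] -> levels [8 9 6 6]
Step 4: flows [0->2,0->3,1->2,2=3] -> levels [6 8 8 7]
Step 5: flows [2->0,3->0,1=2,2->3] -> levels [8 8 6 7]
Step 6: flows [0->2,0->3,1->2,3->2] -> levels [6 7 9 7]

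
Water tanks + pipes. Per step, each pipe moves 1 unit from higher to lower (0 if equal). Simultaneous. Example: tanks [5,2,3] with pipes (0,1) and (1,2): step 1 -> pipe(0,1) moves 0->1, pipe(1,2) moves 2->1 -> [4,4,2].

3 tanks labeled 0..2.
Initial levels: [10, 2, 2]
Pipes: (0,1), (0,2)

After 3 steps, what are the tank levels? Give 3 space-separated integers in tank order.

Step 1: flows [0->1,0->2] -> levels [8 3 3]
Step 2: flows [0->1,0->2] -> levels [6 4 4]
Step 3: flows [0->1,0->2] -> levels [4 5 5]

Answer: 4 5 5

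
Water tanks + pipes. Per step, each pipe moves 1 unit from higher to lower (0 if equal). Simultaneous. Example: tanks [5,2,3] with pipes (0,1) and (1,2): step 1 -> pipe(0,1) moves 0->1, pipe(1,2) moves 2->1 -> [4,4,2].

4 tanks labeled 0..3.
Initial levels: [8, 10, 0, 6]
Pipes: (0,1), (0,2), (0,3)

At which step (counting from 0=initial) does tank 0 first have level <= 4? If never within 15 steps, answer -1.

Answer: 6

Derivation:
Step 1: flows [1->0,0->2,0->3] -> levels [7 9 1 7]
Step 2: flows [1->0,0->2,0=3] -> levels [7 8 2 7]
Step 3: flows [1->0,0->2,0=3] -> levels [7 7 3 7]
Step 4: flows [0=1,0->2,0=3] -> levels [6 7 4 7]
Step 5: flows [1->0,0->2,3->0] -> levels [7 6 5 6]
Step 6: flows [0->1,0->2,0->3] -> levels [4 7 6 7]
Tank 0 first reaches <=4 at step 6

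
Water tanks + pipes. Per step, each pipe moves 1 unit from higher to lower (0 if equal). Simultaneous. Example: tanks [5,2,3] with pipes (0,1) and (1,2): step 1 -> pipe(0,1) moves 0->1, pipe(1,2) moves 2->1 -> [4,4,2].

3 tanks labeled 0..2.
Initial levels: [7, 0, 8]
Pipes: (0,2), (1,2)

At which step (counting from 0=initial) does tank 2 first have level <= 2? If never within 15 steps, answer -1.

Answer: -1

Derivation:
Step 1: flows [2->0,2->1] -> levels [8 1 6]
Step 2: flows [0->2,2->1] -> levels [7 2 6]
Step 3: flows [0->2,2->1] -> levels [6 3 6]
Step 4: flows [0=2,2->1] -> levels [6 4 5]
Step 5: flows [0->2,2->1] -> levels [5 5 5]
Step 6: flows [0=2,1=2] -> levels [5 5 5]
  -> stable; tank 2 stays at 5 > 2
Tank 2 never reaches <=2 within 15 steps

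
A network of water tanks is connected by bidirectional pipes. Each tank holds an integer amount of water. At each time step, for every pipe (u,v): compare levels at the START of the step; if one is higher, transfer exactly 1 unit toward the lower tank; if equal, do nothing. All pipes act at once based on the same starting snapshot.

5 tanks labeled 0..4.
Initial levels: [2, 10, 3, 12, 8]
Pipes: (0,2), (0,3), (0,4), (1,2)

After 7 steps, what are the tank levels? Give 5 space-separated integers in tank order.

Step 1: flows [2->0,3->0,4->0,1->2] -> levels [5 9 3 11 7]
Step 2: flows [0->2,3->0,4->0,1->2] -> levels [6 8 5 10 6]
Step 3: flows [0->2,3->0,0=4,1->2] -> levels [6 7 7 9 6]
Step 4: flows [2->0,3->0,0=4,1=2] -> levels [8 7 6 8 6]
Step 5: flows [0->2,0=3,0->4,1->2] -> levels [6 6 8 8 7]
Step 6: flows [2->0,3->0,4->0,2->1] -> levels [9 7 6 7 6]
Step 7: flows [0->2,0->3,0->4,1->2] -> levels [6 6 8 8 7]

Answer: 6 6 8 8 7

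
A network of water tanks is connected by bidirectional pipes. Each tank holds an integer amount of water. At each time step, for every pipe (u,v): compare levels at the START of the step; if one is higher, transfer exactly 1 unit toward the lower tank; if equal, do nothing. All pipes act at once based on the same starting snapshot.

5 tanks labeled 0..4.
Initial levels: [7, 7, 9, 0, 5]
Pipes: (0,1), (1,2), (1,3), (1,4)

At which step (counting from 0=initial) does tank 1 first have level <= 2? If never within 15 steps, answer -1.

Step 1: flows [0=1,2->1,1->3,1->4] -> levels [7 6 8 1 6]
Step 2: flows [0->1,2->1,1->3,1=4] -> levels [6 7 7 2 6]
Step 3: flows [1->0,1=2,1->3,1->4] -> levels [7 4 7 3 7]
Step 4: flows [0->1,2->1,1->3,4->1] -> levels [6 6 6 4 6]
Step 5: flows [0=1,1=2,1->3,1=4] -> levels [6 5 6 5 6]
Step 6: flows [0->1,2->1,1=3,4->1] -> levels [5 8 5 5 5]
Step 7: flows [1->0,1->2,1->3,1->4] -> levels [6 4 6 6 6]
Step 8: flows [0->1,2->1,3->1,4->1] -> levels [5 8 5 5 5]
  -> period-2 cycle (repeats step 6); tank 1 never drops to <=2
Tank 1 never reaches <=2 within 15 steps

Answer: -1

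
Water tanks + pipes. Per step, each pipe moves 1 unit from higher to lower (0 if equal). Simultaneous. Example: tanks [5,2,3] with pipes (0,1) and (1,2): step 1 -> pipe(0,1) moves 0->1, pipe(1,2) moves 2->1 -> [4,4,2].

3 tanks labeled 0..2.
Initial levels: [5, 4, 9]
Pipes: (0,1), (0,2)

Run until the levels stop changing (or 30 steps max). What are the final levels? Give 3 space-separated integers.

Answer: 6 6 6

Derivation:
Step 1: flows [0->1,2->0] -> levels [5 5 8]
Step 2: flows [0=1,2->0] -> levels [6 5 7]
Step 3: flows [0->1,2->0] -> levels [6 6 6]
Step 4: flows [0=1,0=2] -> levels [6 6 6]
  -> stable (no change)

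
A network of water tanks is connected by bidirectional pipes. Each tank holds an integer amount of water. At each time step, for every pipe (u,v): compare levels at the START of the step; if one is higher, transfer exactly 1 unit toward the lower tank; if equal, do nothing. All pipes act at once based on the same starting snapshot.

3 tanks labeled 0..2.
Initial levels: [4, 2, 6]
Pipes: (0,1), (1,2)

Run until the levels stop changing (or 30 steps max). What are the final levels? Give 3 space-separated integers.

Step 1: flows [0->1,2->1] -> levels [3 4 5]
Step 2: flows [1->0,2->1] -> levels [4 4 4]
Step 3: flows [0=1,1=2] -> levels [4 4 4]
  -> stable (no change)

Answer: 4 4 4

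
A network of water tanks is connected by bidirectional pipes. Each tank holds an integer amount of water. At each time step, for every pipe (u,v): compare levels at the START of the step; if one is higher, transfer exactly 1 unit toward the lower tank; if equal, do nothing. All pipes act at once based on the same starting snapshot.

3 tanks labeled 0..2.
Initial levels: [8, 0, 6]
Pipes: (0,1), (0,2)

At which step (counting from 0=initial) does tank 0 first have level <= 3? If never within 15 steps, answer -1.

Answer: -1

Derivation:
Step 1: flows [0->1,0->2] -> levels [6 1 7]
Step 2: flows [0->1,2->0] -> levels [6 2 6]
Step 3: flows [0->1,0=2] -> levels [5 3 6]
Step 4: flows [0->1,2->0] -> levels [5 4 5]
Step 5: flows [0->1,0=2] -> levels [4 5 5]
Step 6: flows [1->0,2->0] -> levels [6 4 4]
Step 7: flows [0->1,0->2] -> levels [4 5 5]
  -> period-2 cycle (repeats step 5); tank 0 never drops to <=3
Tank 0 never reaches <=3 within 15 steps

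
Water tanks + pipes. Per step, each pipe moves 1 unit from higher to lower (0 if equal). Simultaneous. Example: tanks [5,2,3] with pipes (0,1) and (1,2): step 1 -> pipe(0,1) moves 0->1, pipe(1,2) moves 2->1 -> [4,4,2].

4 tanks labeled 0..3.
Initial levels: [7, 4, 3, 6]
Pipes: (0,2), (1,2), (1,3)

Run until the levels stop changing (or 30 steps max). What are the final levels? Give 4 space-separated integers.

Answer: 6 6 4 4

Derivation:
Step 1: flows [0->2,1->2,3->1] -> levels [6 4 5 5]
Step 2: flows [0->2,2->1,3->1] -> levels [5 6 5 4]
Step 3: flows [0=2,1->2,1->3] -> levels [5 4 6 5]
Step 4: flows [2->0,2->1,3->1] -> levels [6 6 4 4]
Step 5: flows [0->2,1->2,1->3] -> levels [5 4 6 5]
  -> period-2 cycle: step 5 state = step 3 state; never stabilizes
  -> state at step 30: (30-3) mod 2 = 1, same as step 4 -> [6 6 4 4]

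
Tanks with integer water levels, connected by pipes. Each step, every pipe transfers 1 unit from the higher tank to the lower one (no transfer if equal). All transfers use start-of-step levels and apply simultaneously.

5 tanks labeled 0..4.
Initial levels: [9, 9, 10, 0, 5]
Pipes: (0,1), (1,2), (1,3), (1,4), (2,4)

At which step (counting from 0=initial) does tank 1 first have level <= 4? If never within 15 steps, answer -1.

Step 1: flows [0=1,2->1,1->3,1->4,2->4] -> levels [9 8 8 1 7]
Step 2: flows [0->1,1=2,1->3,1->4,2->4] -> levels [8 7 7 2 9]
Step 3: flows [0->1,1=2,1->3,4->1,4->2] -> levels [7 8 8 3 7]
Step 4: flows [1->0,1=2,1->3,1->4,2->4] -> levels [8 5 7 4 9]
Step 5: flows [0->1,2->1,1->3,4->1,4->2] -> levels [7 7 7 5 7]
Step 6: flows [0=1,1=2,1->3,1=4,2=4] -> levels [7 6 7 6 7]
Step 7: flows [0->1,2->1,1=3,4->1,2=4] -> levels [6 9 6 6 6]
Step 8: flows [1->0,1->2,1->3,1->4,2=4] -> levels [7 5 7 7 7]
Step 9: flows [0->1,2->1,3->1,4->1,2=4] -> levels [6 9 6 6 6]
  -> period-2 cycle (repeats step 7); tank 1 never drops to <=4
Tank 1 never reaches <=4 within 15 steps

Answer: -1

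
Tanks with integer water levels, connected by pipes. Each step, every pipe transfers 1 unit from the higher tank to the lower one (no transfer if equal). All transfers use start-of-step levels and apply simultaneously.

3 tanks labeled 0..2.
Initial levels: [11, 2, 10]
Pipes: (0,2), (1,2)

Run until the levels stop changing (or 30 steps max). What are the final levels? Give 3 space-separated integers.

Answer: 8 8 7

Derivation:
Step 1: flows [0->2,2->1] -> levels [10 3 10]
Step 2: flows [0=2,2->1] -> levels [10 4 9]
Step 3: flows [0->2,2->1] -> levels [9 5 9]
Step 4: flows [0=2,2->1] -> levels [9 6 8]
Step 5: flows [0->2,2->1] -> levels [8 7 8]
Step 6: flows [0=2,2->1] -> levels [8 8 7]
Step 7: flows [0->2,1->2] -> levels [7 7 9]
Step 8: flows [2->0,2->1] -> levels [8 8 7]
  -> period-2 cycle: step 8 state = step 6 state; never stabilizes
  -> state at step 30: (30-6) mod 2 = 0, same as step 6 -> [8 8 7]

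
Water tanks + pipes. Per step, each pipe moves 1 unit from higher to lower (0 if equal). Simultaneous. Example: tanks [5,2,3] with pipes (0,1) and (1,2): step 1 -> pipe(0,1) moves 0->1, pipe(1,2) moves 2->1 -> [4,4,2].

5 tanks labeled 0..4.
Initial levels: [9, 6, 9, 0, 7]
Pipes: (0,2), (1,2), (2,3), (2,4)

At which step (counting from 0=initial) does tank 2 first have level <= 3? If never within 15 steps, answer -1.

Answer: -1

Derivation:
Step 1: flows [0=2,2->1,2->3,2->4] -> levels [9 7 6 1 8]
Step 2: flows [0->2,1->2,2->3,4->2] -> levels [8 6 8 2 7]
Step 3: flows [0=2,2->1,2->3,2->4] -> levels [8 7 5 3 8]
Step 4: flows [0->2,1->2,2->3,4->2] -> levels [7 6 7 4 7]
Step 5: flows [0=2,2->1,2->3,2=4] -> levels [7 7 5 5 7]
Step 6: flows [0->2,1->2,2=3,4->2] -> levels [6 6 8 5 6]
Step 7: flows [2->0,2->1,2->3,2->4] -> levels [7 7 4 6 7]
Step 8: flows [0->2,1->2,3->2,4->2] -> levels [6 6 8 5 6]
  -> period-2 cycle (repeats step 6); tank 2 never drops to <=3
Tank 2 never reaches <=3 within 15 steps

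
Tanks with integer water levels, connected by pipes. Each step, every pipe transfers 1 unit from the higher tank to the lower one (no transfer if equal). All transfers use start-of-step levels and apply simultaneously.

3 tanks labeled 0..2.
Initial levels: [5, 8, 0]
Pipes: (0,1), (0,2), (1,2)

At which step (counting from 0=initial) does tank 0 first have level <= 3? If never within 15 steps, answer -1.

Answer: 3

Derivation:
Step 1: flows [1->0,0->2,1->2] -> levels [5 6 2]
Step 2: flows [1->0,0->2,1->2] -> levels [5 4 4]
Step 3: flows [0->1,0->2,1=2] -> levels [3 5 5]
Tank 0 first reaches <=3 at step 3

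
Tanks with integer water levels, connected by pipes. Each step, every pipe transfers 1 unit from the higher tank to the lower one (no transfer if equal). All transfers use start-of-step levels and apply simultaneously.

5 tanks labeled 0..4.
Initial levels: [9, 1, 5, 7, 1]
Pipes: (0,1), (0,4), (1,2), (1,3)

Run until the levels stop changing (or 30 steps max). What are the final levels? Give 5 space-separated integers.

Step 1: flows [0->1,0->4,2->1,3->1] -> levels [7 4 4 6 2]
Step 2: flows [0->1,0->4,1=2,3->1] -> levels [5 6 4 5 3]
Step 3: flows [1->0,0->4,1->2,1->3] -> levels [5 3 5 6 4]
Step 4: flows [0->1,0->4,2->1,3->1] -> levels [3 6 4 5 5]
Step 5: flows [1->0,4->0,1->2,1->3] -> levels [5 3 5 6 4]
  -> period-2 cycle: step 5 state = step 3 state; never stabilizes
  -> state at step 30: (30-3) mod 2 = 1, same as step 4 -> [3 6 4 5 5]

Answer: 3 6 4 5 5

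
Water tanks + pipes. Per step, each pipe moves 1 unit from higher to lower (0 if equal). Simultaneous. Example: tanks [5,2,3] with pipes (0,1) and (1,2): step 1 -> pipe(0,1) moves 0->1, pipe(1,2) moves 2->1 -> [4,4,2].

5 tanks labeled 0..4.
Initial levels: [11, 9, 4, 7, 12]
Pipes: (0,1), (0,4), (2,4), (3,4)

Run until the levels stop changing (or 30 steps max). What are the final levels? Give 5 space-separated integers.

Step 1: flows [0->1,4->0,4->2,4->3] -> levels [11 10 5 8 9]
Step 2: flows [0->1,0->4,4->2,4->3] -> levels [9 11 6 9 8]
Step 3: flows [1->0,0->4,4->2,3->4] -> levels [9 10 7 8 9]
Step 4: flows [1->0,0=4,4->2,4->3] -> levels [10 9 8 9 7]
Step 5: flows [0->1,0->4,2->4,3->4] -> levels [8 10 7 8 10]
Step 6: flows [1->0,4->0,4->2,4->3] -> levels [10 9 8 9 7]
  -> period-2 cycle: step 6 state = step 4 state; never stabilizes
  -> state at step 30: (30-4) mod 2 = 0, same as step 4 -> [10 9 8 9 7]

Answer: 10 9 8 9 7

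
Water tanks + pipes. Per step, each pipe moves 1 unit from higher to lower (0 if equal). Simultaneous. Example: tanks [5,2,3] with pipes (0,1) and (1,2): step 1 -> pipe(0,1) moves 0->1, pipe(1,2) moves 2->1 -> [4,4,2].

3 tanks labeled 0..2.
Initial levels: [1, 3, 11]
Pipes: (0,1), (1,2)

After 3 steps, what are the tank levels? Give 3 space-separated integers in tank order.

Step 1: flows [1->0,2->1] -> levels [2 3 10]
Step 2: flows [1->0,2->1] -> levels [3 3 9]
Step 3: flows [0=1,2->1] -> levels [3 4 8]

Answer: 3 4 8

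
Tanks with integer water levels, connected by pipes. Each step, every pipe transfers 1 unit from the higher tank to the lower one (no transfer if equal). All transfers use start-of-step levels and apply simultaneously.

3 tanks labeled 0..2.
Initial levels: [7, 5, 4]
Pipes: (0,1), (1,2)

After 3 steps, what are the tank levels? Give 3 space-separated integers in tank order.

Answer: 6 4 6

Derivation:
Step 1: flows [0->1,1->2] -> levels [6 5 5]
Step 2: flows [0->1,1=2] -> levels [5 6 5]
Step 3: flows [1->0,1->2] -> levels [6 4 6]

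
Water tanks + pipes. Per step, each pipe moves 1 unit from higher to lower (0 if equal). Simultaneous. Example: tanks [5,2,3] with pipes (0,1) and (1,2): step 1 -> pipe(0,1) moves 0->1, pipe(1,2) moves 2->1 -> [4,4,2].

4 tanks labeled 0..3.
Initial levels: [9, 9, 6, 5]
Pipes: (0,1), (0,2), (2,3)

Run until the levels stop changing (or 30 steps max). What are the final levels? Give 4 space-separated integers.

Answer: 8 7 6 8

Derivation:
Step 1: flows [0=1,0->2,2->3] -> levels [8 9 6 6]
Step 2: flows [1->0,0->2,2=3] -> levels [8 8 7 6]
Step 3: flows [0=1,0->2,2->3] -> levels [7 8 7 7]
Step 4: flows [1->0,0=2,2=3] -> levels [8 7 7 7]
Step 5: flows [0->1,0->2,2=3] -> levels [6 8 8 7]
Step 6: flows [1->0,2->0,2->3] -> levels [8 7 6 8]
Step 7: flows [0->1,0->2,3->2] -> levels [6 8 8 7]
  -> period-2 cycle: step 7 state = step 5 state; never stabilizes
  -> state at step 30: (30-5) mod 2 = 1, same as step 6 -> [8 7 6 8]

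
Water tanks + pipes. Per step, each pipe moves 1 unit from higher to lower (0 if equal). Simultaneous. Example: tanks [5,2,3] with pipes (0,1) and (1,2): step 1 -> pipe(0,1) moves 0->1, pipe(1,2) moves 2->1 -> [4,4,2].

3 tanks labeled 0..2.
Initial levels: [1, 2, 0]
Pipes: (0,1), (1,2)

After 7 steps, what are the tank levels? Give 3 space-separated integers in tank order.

Step 1: flows [1->0,1->2] -> levels [2 0 1]
Step 2: flows [0->1,2->1] -> levels [1 2 0]
  -> period-2 cycle: step 2 state = step 0 state
  -> state at step 7: (7-0) mod 2 = 1, same as step 1 -> [2 0 1]

Answer: 2 0 1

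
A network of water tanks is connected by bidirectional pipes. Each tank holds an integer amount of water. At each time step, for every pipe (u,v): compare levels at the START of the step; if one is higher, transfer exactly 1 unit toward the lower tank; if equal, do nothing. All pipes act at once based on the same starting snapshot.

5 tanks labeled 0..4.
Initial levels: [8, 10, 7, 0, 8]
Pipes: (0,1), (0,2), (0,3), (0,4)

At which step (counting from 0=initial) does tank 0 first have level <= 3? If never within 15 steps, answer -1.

Answer: -1

Derivation:
Step 1: flows [1->0,0->2,0->3,0=4] -> levels [7 9 8 1 8]
Step 2: flows [1->0,2->0,0->3,4->0] -> levels [9 8 7 2 7]
Step 3: flows [0->1,0->2,0->3,0->4] -> levels [5 9 8 3 8]
Step 4: flows [1->0,2->0,0->3,4->0] -> levels [7 8 7 4 7]
Step 5: flows [1->0,0=2,0->3,0=4] -> levels [7 7 7 5 7]
Step 6: flows [0=1,0=2,0->3,0=4] -> levels [6 7 7 6 7]
Step 7: flows [1->0,2->0,0=3,4->0] -> levels [9 6 6 6 6]
Step 8: flows [0->1,0->2,0->3,0->4] -> levels [5 7 7 7 7]
Step 9: flows [1->0,2->0,3->0,4->0] -> levels [9 6 6 6 6]
  -> period-2 cycle (repeats step 7); tank 0 never drops to <=3
Tank 0 never reaches <=3 within 15 steps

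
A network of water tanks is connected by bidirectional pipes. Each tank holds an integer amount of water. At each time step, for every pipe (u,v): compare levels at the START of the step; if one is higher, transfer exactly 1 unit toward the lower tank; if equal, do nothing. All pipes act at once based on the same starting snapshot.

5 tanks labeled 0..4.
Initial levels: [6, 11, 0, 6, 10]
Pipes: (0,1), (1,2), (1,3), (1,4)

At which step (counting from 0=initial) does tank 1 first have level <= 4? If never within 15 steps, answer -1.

Answer: -1

Derivation:
Step 1: flows [1->0,1->2,1->3,1->4] -> levels [7 7 1 7 11]
Step 2: flows [0=1,1->2,1=3,4->1] -> levels [7 7 2 7 10]
Step 3: flows [0=1,1->2,1=3,4->1] -> levels [7 7 3 7 9]
Step 4: flows [0=1,1->2,1=3,4->1] -> levels [7 7 4 7 8]
Step 5: flows [0=1,1->2,1=3,4->1] -> levels [7 7 5 7 7]
Step 6: flows [0=1,1->2,1=3,1=4] -> levels [7 6 6 7 7]
Step 7: flows [0->1,1=2,3->1,4->1] -> levels [6 9 6 6 6]
Step 8: flows [1->0,1->2,1->3,1->4] -> levels [7 5 7 7 7]
Step 9: flows [0->1,2->1,3->1,4->1] -> levels [6 9 6 6 6]
  -> period-2 cycle (repeats step 7); tank 1 never drops to <=4
Tank 1 never reaches <=4 within 15 steps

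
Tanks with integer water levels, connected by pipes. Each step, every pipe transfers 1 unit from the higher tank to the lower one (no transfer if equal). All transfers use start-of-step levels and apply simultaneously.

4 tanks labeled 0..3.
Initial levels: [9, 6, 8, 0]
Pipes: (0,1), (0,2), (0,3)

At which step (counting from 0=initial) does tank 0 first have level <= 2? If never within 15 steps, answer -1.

Answer: -1

Derivation:
Step 1: flows [0->1,0->2,0->3] -> levels [6 7 9 1]
Step 2: flows [1->0,2->0,0->3] -> levels [7 6 8 2]
Step 3: flows [0->1,2->0,0->3] -> levels [6 7 7 3]
Step 4: flows [1->0,2->0,0->3] -> levels [7 6 6 4]
Step 5: flows [0->1,0->2,0->3] -> levels [4 7 7 5]
Step 6: flows [1->0,2->0,3->0] -> levels [7 6 6 4]
  -> period-2 cycle (repeats step 4); tank 0 never drops to <=2
Tank 0 never reaches <=2 within 15 steps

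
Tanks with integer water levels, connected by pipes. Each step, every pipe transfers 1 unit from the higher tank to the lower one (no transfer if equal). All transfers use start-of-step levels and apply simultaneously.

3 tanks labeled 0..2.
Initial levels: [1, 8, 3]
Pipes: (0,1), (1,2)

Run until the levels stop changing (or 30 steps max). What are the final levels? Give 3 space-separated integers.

Step 1: flows [1->0,1->2] -> levels [2 6 4]
Step 2: flows [1->0,1->2] -> levels [3 4 5]
Step 3: flows [1->0,2->1] -> levels [4 4 4]
Step 4: flows [0=1,1=2] -> levels [4 4 4]
  -> stable (no change)

Answer: 4 4 4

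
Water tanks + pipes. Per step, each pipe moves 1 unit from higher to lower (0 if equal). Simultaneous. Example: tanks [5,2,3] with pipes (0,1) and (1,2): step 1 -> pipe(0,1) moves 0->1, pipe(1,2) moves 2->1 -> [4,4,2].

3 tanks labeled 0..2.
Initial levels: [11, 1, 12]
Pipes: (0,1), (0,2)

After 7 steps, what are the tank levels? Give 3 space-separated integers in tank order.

Step 1: flows [0->1,2->0] -> levels [11 2 11]
Step 2: flows [0->1,0=2] -> levels [10 3 11]
Step 3: flows [0->1,2->0] -> levels [10 4 10]
Step 4: flows [0->1,0=2] -> levels [9 5 10]
Step 5: flows [0->1,2->0] -> levels [9 6 9]
Step 6: flows [0->1,0=2] -> levels [8 7 9]
Step 7: flows [0->1,2->0] -> levels [8 8 8]

Answer: 8 8 8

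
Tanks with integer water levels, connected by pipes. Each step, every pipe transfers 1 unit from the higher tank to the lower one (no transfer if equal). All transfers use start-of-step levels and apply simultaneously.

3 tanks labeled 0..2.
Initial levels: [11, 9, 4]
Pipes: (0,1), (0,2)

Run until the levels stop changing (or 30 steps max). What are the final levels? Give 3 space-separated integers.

Answer: 8 8 8

Derivation:
Step 1: flows [0->1,0->2] -> levels [9 10 5]
Step 2: flows [1->0,0->2] -> levels [9 9 6]
Step 3: flows [0=1,0->2] -> levels [8 9 7]
Step 4: flows [1->0,0->2] -> levels [8 8 8]
Step 5: flows [0=1,0=2] -> levels [8 8 8]
  -> stable (no change)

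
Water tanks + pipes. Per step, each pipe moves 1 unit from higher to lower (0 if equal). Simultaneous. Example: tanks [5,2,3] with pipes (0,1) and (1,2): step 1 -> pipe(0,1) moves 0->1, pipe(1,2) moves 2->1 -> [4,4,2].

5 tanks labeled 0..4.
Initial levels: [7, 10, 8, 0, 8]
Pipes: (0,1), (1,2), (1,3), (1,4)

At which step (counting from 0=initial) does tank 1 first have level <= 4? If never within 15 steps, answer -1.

Step 1: flows [1->0,1->2,1->3,1->4] -> levels [8 6 9 1 9]
Step 2: flows [0->1,2->1,1->3,4->1] -> levels [7 8 8 2 8]
Step 3: flows [1->0,1=2,1->3,1=4] -> levels [8 6 8 3 8]
Step 4: flows [0->1,2->1,1->3,4->1] -> levels [7 8 7 4 7]
Step 5: flows [1->0,1->2,1->3,1->4] -> levels [8 4 8 5 8]
Tank 1 first reaches <=4 at step 5

Answer: 5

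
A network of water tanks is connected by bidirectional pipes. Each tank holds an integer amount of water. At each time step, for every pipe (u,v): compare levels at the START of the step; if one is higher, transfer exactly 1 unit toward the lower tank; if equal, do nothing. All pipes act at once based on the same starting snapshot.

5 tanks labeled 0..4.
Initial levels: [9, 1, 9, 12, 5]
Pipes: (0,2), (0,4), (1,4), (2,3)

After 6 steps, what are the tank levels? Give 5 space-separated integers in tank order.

Step 1: flows [0=2,0->4,4->1,3->2] -> levels [8 2 10 11 5]
Step 2: flows [2->0,0->4,4->1,3->2] -> levels [8 3 10 10 5]
Step 3: flows [2->0,0->4,4->1,2=3] -> levels [8 4 9 10 5]
Step 4: flows [2->0,0->4,4->1,3->2] -> levels [8 5 9 9 5]
Step 5: flows [2->0,0->4,1=4,2=3] -> levels [8 5 8 9 6]
Step 6: flows [0=2,0->4,4->1,3->2] -> levels [7 6 9 8 6]

Answer: 7 6 9 8 6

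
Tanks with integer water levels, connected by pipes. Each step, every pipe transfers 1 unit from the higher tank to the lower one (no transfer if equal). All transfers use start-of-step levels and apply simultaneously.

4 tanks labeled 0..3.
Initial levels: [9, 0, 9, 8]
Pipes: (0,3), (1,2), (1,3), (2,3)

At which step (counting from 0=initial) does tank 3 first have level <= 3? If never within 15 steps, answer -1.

Step 1: flows [0->3,2->1,3->1,2->3] -> levels [8 2 7 9]
Step 2: flows [3->0,2->1,3->1,3->2] -> levels [9 4 7 6]
Step 3: flows [0->3,2->1,3->1,2->3] -> levels [8 6 5 7]
Step 4: flows [0->3,1->2,3->1,3->2] -> levels [7 6 7 6]
Step 5: flows [0->3,2->1,1=3,2->3] -> levels [6 7 5 8]
Step 6: flows [3->0,1->2,3->1,3->2] -> levels [7 7 7 5]
Step 7: flows [0->3,1=2,1->3,2->3] -> levels [6 6 6 8]
Step 8: flows [3->0,1=2,3->1,3->2] -> levels [7 7 7 5]
  -> period-2 cycle (repeats step 6); tank 3 never drops to <=3
Tank 3 never reaches <=3 within 15 steps

Answer: -1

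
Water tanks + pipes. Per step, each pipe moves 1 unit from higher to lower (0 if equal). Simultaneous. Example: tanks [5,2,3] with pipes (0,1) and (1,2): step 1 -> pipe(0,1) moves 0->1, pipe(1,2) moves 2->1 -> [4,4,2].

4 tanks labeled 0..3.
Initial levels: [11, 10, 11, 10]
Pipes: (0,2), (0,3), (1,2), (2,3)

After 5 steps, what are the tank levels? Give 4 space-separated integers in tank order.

Step 1: flows [0=2,0->3,2->1,2->3] -> levels [10 11 9 12]
Step 2: flows [0->2,3->0,1->2,3->2] -> levels [10 10 12 10]
Step 3: flows [2->0,0=3,2->1,2->3] -> levels [11 11 9 11]
Step 4: flows [0->2,0=3,1->2,3->2] -> levels [10 10 12 10]
  -> period-2 cycle: step 4 state = step 2 state
  -> state at step 5: (5-2) mod 2 = 1, same as step 3 -> [11 11 9 11]

Answer: 11 11 9 11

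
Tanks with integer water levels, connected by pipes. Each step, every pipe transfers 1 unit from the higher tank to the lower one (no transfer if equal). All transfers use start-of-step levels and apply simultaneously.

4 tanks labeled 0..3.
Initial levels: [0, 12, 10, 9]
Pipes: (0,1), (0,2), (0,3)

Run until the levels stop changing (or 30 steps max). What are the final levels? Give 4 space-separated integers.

Step 1: flows [1->0,2->0,3->0] -> levels [3 11 9 8]
Step 2: flows [1->0,2->0,3->0] -> levels [6 10 8 7]
Step 3: flows [1->0,2->0,3->0] -> levels [9 9 7 6]
Step 4: flows [0=1,0->2,0->3] -> levels [7 9 8 7]
Step 5: flows [1->0,2->0,0=3] -> levels [9 8 7 7]
Step 6: flows [0->1,0->2,0->3] -> levels [6 9 8 8]
Step 7: flows [1->0,2->0,3->0] -> levels [9 8 7 7]
  -> period-2 cycle: step 7 state = step 5 state; never stabilizes
  -> state at step 30: (30-5) mod 2 = 1, same as step 6 -> [6 9 8 8]

Answer: 6 9 8 8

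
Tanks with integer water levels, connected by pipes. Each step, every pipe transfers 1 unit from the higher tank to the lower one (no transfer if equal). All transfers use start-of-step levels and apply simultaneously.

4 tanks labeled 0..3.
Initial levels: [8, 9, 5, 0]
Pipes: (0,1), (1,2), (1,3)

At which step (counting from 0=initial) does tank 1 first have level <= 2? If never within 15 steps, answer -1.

Step 1: flows [1->0,1->2,1->3] -> levels [9 6 6 1]
Step 2: flows [0->1,1=2,1->3] -> levels [8 6 6 2]
Step 3: flows [0->1,1=2,1->3] -> levels [7 6 6 3]
Step 4: flows [0->1,1=2,1->3] -> levels [6 6 6 4]
Step 5: flows [0=1,1=2,1->3] -> levels [6 5 6 5]
Step 6: flows [0->1,2->1,1=3] -> levels [5 7 5 5]
Step 7: flows [1->0,1->2,1->3] -> levels [6 4 6 6]
Step 8: flows [0->1,2->1,3->1] -> levels [5 7 5 5]
  -> period-2 cycle (repeats step 6); tank 1 never drops to <=2
Tank 1 never reaches <=2 within 15 steps

Answer: -1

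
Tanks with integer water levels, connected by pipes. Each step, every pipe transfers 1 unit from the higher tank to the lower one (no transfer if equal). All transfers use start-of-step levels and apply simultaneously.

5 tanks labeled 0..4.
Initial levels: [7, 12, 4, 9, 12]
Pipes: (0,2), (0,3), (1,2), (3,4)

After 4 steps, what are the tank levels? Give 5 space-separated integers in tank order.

Answer: 8 8 10 9 9

Derivation:
Step 1: flows [0->2,3->0,1->2,4->3] -> levels [7 11 6 9 11]
Step 2: flows [0->2,3->0,1->2,4->3] -> levels [7 10 8 9 10]
Step 3: flows [2->0,3->0,1->2,4->3] -> levels [9 9 8 9 9]
Step 4: flows [0->2,0=3,1->2,3=4] -> levels [8 8 10 9 9]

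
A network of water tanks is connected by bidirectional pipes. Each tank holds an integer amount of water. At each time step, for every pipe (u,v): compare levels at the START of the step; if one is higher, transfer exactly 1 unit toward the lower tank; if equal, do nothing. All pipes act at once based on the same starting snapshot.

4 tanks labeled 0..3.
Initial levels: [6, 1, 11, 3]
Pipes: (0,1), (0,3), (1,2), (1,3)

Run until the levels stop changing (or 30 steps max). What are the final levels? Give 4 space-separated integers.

Answer: 4 7 5 5

Derivation:
Step 1: flows [0->1,0->3,2->1,3->1] -> levels [4 4 10 3]
Step 2: flows [0=1,0->3,2->1,1->3] -> levels [3 4 9 5]
Step 3: flows [1->0,3->0,2->1,3->1] -> levels [5 5 8 3]
Step 4: flows [0=1,0->3,2->1,1->3] -> levels [4 5 7 5]
Step 5: flows [1->0,3->0,2->1,1=3] -> levels [6 5 6 4]
Step 6: flows [0->1,0->3,2->1,1->3] -> levels [4 6 5 6]
Step 7: flows [1->0,3->0,1->2,1=3] -> levels [6 4 6 5]
Step 8: flows [0->1,0->3,2->1,3->1] -> levels [4 7 5 5]
Step 9: flows [1->0,3->0,1->2,1->3] -> levels [6 4 6 5]
  -> period-2 cycle: step 9 state = step 7 state; never stabilizes
  -> state at step 30: (30-7) mod 2 = 1, same as step 8 -> [4 7 5 5]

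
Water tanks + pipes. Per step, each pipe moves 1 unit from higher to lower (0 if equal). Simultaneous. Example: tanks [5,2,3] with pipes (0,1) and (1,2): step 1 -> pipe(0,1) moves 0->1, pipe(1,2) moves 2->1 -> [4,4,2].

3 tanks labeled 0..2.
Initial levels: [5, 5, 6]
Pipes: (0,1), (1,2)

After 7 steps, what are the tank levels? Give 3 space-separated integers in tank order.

Answer: 5 6 5

Derivation:
Step 1: flows [0=1,2->1] -> levels [5 6 5]
Step 2: flows [1->0,1->2] -> levels [6 4 6]
Step 3: flows [0->1,2->1] -> levels [5 6 5]
  -> period-2 cycle: step 3 state = step 1 state
  -> state at step 7: (7-1) mod 2 = 0, same as step 1 -> [5 6 5]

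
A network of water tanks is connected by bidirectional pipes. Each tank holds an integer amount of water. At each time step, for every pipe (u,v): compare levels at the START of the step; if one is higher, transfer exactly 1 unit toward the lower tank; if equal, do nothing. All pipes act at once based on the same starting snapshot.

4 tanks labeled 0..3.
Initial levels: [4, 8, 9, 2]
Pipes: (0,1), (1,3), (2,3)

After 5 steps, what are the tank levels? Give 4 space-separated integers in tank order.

Step 1: flows [1->0,1->3,2->3] -> levels [5 6 8 4]
Step 2: flows [1->0,1->3,2->3] -> levels [6 4 7 6]
Step 3: flows [0->1,3->1,2->3] -> levels [5 6 6 6]
Step 4: flows [1->0,1=3,2=3] -> levels [6 5 6 6]
Step 5: flows [0->1,3->1,2=3] -> levels [5 7 6 5]

Answer: 5 7 6 5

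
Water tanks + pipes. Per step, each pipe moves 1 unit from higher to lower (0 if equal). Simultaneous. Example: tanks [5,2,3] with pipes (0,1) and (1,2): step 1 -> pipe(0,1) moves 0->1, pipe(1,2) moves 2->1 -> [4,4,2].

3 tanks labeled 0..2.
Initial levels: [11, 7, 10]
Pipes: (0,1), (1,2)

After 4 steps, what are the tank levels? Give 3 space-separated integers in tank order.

Answer: 9 10 9

Derivation:
Step 1: flows [0->1,2->1] -> levels [10 9 9]
Step 2: flows [0->1,1=2] -> levels [9 10 9]
Step 3: flows [1->0,1->2] -> levels [10 8 10]
Step 4: flows [0->1,2->1] -> levels [9 10 9]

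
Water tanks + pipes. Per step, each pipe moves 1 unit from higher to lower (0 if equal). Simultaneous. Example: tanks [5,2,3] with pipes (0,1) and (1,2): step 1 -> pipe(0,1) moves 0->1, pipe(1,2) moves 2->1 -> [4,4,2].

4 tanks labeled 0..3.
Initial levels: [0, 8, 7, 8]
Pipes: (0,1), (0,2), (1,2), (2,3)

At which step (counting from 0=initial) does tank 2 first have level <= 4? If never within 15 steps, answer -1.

Step 1: flows [1->0,2->0,1->2,3->2] -> levels [2 6 8 7]
Step 2: flows [1->0,2->0,2->1,2->3] -> levels [4 6 5 8]
Step 3: flows [1->0,2->0,1->2,3->2] -> levels [6 4 6 7]
Step 4: flows [0->1,0=2,2->1,3->2] -> levels [5 6 6 6]
Step 5: flows [1->0,2->0,1=2,2=3] -> levels [7 5 5 6]
Step 6: flows [0->1,0->2,1=2,3->2] -> levels [5 6 7 5]
Step 7: flows [1->0,2->0,2->1,2->3] -> levels [7 6 4 6]
Tank 2 first reaches <=4 at step 7

Answer: 7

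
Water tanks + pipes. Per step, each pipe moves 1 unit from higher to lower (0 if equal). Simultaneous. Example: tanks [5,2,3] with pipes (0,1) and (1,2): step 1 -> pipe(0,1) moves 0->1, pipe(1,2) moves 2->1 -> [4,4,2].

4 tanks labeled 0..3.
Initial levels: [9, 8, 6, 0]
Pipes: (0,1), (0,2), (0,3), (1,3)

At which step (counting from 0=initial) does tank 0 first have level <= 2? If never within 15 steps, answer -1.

Step 1: flows [0->1,0->2,0->3,1->3] -> levels [6 8 7 2]
Step 2: flows [1->0,2->0,0->3,1->3] -> levels [7 6 6 4]
Step 3: flows [0->1,0->2,0->3,1->3] -> levels [4 6 7 6]
Step 4: flows [1->0,2->0,3->0,1=3] -> levels [7 5 6 5]
Step 5: flows [0->1,0->2,0->3,1=3] -> levels [4 6 7 6]
  -> period-2 cycle (repeats step 3); tank 0 never drops to <=2
Tank 0 never reaches <=2 within 15 steps

Answer: -1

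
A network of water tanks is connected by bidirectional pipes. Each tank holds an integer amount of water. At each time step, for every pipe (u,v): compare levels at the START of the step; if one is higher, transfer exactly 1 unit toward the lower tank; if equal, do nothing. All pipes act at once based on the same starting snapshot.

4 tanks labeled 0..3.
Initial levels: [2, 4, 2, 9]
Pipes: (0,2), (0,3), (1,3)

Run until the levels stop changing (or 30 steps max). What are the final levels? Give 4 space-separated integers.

Answer: 5 5 4 3

Derivation:
Step 1: flows [0=2,3->0,3->1] -> levels [3 5 2 7]
Step 2: flows [0->2,3->0,3->1] -> levels [3 6 3 5]
Step 3: flows [0=2,3->0,1->3] -> levels [4 5 3 5]
Step 4: flows [0->2,3->0,1=3] -> levels [4 5 4 4]
Step 5: flows [0=2,0=3,1->3] -> levels [4 4 4 5]
Step 6: flows [0=2,3->0,3->1] -> levels [5 5 4 3]
Step 7: flows [0->2,0->3,1->3] -> levels [3 4 5 5]
Step 8: flows [2->0,3->0,3->1] -> levels [5 5 4 3]
  -> period-2 cycle: step 8 state = step 6 state; never stabilizes
  -> state at step 30: (30-6) mod 2 = 0, same as step 6 -> [5 5 4 3]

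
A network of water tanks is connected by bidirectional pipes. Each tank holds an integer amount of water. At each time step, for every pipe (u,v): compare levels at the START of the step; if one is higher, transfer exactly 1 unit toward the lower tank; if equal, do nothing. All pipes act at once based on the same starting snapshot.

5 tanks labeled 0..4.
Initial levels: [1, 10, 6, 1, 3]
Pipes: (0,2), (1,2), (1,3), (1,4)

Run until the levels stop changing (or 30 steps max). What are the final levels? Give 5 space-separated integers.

Answer: 4 2 5 5 5

Derivation:
Step 1: flows [2->0,1->2,1->3,1->4] -> levels [2 7 6 2 4]
Step 2: flows [2->0,1->2,1->3,1->4] -> levels [3 4 6 3 5]
Step 3: flows [2->0,2->1,1->3,4->1] -> levels [4 5 4 4 4]
Step 4: flows [0=2,1->2,1->3,1->4] -> levels [4 2 5 5 5]
Step 5: flows [2->0,2->1,3->1,4->1] -> levels [5 5 3 4 4]
Step 6: flows [0->2,1->2,1->3,1->4] -> levels [4 2 5 5 5]
  -> period-2 cycle: step 6 state = step 4 state; never stabilizes
  -> state at step 30: (30-4) mod 2 = 0, same as step 4 -> [4 2 5 5 5]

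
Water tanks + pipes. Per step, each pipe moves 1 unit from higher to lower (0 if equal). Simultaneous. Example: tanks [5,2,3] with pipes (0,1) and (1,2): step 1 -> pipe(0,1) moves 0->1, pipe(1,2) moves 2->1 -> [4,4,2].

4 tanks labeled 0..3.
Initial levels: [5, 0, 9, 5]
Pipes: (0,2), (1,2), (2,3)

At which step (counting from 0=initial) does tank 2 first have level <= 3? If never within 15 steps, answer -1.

Answer: 4

Derivation:
Step 1: flows [2->0,2->1,2->3] -> levels [6 1 6 6]
Step 2: flows [0=2,2->1,2=3] -> levels [6 2 5 6]
Step 3: flows [0->2,2->1,3->2] -> levels [5 3 6 5]
Step 4: flows [2->0,2->1,2->3] -> levels [6 4 3 6]
Tank 2 first reaches <=3 at step 4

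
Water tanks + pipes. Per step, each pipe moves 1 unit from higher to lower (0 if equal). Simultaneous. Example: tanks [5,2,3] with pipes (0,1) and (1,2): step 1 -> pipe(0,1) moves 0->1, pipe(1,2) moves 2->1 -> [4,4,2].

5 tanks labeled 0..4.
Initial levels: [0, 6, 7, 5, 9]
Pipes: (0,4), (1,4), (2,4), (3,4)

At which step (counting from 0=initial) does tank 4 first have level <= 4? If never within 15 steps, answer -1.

Answer: 3

Derivation:
Step 1: flows [4->0,4->1,4->2,4->3] -> levels [1 7 8 6 5]
Step 2: flows [4->0,1->4,2->4,3->4] -> levels [2 6 7 5 7]
Step 3: flows [4->0,4->1,2=4,4->3] -> levels [3 7 7 6 4]
Tank 4 first reaches <=4 at step 3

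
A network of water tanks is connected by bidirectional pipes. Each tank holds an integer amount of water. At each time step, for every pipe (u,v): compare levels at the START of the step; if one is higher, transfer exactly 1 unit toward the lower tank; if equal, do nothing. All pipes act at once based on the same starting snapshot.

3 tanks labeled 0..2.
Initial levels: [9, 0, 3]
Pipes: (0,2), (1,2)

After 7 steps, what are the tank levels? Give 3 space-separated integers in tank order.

Answer: 4 4 4

Derivation:
Step 1: flows [0->2,2->1] -> levels [8 1 3]
Step 2: flows [0->2,2->1] -> levels [7 2 3]
Step 3: flows [0->2,2->1] -> levels [6 3 3]
Step 4: flows [0->2,1=2] -> levels [5 3 4]
Step 5: flows [0->2,2->1] -> levels [4 4 4]
Step 6: flows [0=2,1=2] -> levels [4 4 4]
  -> stable; steps 7..7 unchanged -> [4 4 4]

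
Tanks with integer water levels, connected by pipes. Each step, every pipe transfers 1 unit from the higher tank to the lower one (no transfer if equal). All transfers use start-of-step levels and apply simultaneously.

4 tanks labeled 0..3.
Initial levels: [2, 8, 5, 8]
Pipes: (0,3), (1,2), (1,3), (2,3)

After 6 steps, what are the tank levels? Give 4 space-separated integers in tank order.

Answer: 4 6 6 7

Derivation:
Step 1: flows [3->0,1->2,1=3,3->2] -> levels [3 7 7 6]
Step 2: flows [3->0,1=2,1->3,2->3] -> levels [4 6 6 7]
Step 3: flows [3->0,1=2,3->1,3->2] -> levels [5 7 7 4]
Step 4: flows [0->3,1=2,1->3,2->3] -> levels [4 6 6 7]
  -> period-2 cycle: step 4 state = step 2 state
  -> state at step 6: (6-2) mod 2 = 0, same as step 2 -> [4 6 6 7]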